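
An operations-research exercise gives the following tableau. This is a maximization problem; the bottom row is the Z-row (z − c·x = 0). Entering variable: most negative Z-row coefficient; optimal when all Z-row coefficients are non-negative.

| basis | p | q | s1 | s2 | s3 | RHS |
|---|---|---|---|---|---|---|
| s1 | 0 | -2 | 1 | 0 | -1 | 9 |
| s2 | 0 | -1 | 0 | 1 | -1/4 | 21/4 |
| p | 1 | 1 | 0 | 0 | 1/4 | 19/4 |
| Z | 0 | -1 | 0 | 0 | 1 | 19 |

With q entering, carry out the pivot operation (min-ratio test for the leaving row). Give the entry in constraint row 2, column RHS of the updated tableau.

Ratio test on column q — row 1: entry -2 ≤ 0; row 2: entry -1 ≤ 0; row 3: (19/4)/1 = 19/4. Minimum is 19/4 at row 3 (p leaves); pivot element 1.
Divide row 3 by 1; eliminate column q from the other rows.
Row 2 update in column RHS: 21/4 − (-1)·(19/4) = 10.

10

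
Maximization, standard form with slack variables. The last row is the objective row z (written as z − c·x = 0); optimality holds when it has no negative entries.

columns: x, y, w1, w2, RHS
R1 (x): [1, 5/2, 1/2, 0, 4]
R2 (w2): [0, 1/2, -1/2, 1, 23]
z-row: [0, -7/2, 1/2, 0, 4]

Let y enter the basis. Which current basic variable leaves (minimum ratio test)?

Column y entries and ratios — x: 4/(5/2) = 8/5; w2: 23/(1/2) = 46.
Smallest ratio is 8/5 in the row of x, so x leaves.

x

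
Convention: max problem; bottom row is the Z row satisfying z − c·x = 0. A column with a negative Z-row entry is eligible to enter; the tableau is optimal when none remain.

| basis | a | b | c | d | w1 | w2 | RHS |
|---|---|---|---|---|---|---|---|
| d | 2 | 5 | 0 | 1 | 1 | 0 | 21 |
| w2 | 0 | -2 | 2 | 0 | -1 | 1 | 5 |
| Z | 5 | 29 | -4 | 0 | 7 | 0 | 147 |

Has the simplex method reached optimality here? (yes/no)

no

The Z-row has a negative entry -4 in column c, so it is not optimal.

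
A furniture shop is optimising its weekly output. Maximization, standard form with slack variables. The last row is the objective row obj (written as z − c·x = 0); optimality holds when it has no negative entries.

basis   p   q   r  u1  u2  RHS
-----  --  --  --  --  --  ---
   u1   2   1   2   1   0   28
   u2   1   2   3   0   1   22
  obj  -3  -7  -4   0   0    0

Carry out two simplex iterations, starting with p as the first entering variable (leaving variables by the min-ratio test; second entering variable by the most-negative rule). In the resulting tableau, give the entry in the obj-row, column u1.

Ratio test on column p — row 1: 28/2 = 14; row 2: 22/1 = 22. Minimum is 14 at row 1 (u1 leaves); pivot element 2.
Divide row 1 by 2; eliminate column p from the other rows.
Second iteration: most negative obj-row entry is -11/2 in column q, so q enters.
Ratio test on column q — row 1: 14/(1/2) = 28; row 2: 8/(3/2) = 16/3. Minimum is 16/3 at row 2 (u2 leaves); pivot element 3/2.
Divide row 2 by 3/2; eliminate column q from the other rows.
After both pivots, the entry at the obj-row, column u1 is -1/3.

-1/3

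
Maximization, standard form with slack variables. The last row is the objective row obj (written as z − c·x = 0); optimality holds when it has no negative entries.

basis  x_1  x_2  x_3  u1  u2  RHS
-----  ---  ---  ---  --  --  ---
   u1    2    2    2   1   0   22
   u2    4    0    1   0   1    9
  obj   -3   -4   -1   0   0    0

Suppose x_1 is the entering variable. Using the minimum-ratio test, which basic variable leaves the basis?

Column x_1 entries and ratios — u1: 22/2 = 11; u2: 9/4 = 9/4.
Smallest ratio is 9/4 in the row of u2, so u2 leaves.

u2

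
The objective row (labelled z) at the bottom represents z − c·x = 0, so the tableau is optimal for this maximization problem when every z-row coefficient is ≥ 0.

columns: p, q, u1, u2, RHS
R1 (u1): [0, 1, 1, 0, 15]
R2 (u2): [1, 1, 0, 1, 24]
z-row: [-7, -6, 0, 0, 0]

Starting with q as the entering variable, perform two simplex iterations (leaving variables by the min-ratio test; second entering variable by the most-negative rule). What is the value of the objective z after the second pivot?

153

Ratio test on column q — row 1: 15/1 = 15; row 2: 24/1 = 24. Minimum is 15 at row 1 (u1 leaves); pivot element 1.
Pivot on row 1; the z-row RHS becomes 0 − (-6)·15 = 90.
Next entering variable (most negative z-row entry -7): p.
Ratio test on column p — row 1: entry 0 ≤ 0; row 2: 9/1 = 9. Minimum is 9 at row 2 (u2 leaves); pivot element 1.
After the second pivot the z-row RHS is 90 − (-7)·9 = 153.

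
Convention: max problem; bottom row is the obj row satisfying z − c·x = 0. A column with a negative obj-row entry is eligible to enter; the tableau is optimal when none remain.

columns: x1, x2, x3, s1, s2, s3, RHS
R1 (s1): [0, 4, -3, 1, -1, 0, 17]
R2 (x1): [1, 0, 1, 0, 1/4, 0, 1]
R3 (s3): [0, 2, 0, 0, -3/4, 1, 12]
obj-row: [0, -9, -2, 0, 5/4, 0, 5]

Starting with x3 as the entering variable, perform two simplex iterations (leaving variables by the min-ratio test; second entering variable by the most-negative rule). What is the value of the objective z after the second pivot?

52

Ratio test on column x3 — row 1: entry -3 ≤ 0; row 2: 1/1 = 1; row 3: entry 0 ≤ 0. Minimum is 1 at row 2 (x1 leaves); pivot element 1.
Pivot on row 2; the obj-row RHS becomes 5 − (-2)·1 = 7.
Next entering variable (most negative obj-row entry -9): x2.
Ratio test on column x2 — row 1: 20/4 = 5; row 2: entry 0 ≤ 0; row 3: 12/2 = 6. Minimum is 5 at row 1 (s1 leaves); pivot element 4.
After the second pivot the obj-row RHS is 7 − (-9)·5 = 52.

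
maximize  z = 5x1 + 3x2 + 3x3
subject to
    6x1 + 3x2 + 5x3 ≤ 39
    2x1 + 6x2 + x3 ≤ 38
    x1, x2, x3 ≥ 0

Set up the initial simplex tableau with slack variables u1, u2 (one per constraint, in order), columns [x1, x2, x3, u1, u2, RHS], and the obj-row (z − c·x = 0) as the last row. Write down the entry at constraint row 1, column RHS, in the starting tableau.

The RHS of constraint 1 is b_1 = 39.

39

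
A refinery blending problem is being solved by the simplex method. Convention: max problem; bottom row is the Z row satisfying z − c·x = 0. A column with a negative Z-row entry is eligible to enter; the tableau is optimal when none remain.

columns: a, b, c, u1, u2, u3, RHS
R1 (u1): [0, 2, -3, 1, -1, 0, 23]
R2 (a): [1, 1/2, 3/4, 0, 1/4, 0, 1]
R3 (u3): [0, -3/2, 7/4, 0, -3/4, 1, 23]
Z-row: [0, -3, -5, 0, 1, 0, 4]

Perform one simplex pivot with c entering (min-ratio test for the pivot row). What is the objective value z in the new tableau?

32/3

Ratio test on column c — row 1: entry -3 ≤ 0; row 2: 1/(3/4) = 4/3; row 3: 23/(7/4) = 92/7. Minimum is 4/3 at row 2 (a leaves); pivot element 3/4.
Pivot on row 2; the Z-row RHS becomes 4 − (-5)·(4/3) = 32/3.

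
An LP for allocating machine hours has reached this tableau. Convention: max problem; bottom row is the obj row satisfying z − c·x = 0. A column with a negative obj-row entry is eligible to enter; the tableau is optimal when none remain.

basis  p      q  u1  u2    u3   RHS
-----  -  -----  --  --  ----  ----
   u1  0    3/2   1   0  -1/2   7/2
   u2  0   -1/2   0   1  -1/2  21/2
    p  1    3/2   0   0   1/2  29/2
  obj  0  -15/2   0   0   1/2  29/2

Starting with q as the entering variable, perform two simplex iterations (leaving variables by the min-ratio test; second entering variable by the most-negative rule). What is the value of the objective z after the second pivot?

54

Ratio test on column q — row 1: (7/2)/(3/2) = 7/3; row 2: entry -1/2 ≤ 0; row 3: (29/2)/(3/2) = 29/3. Minimum is 7/3 at row 1 (u1 leaves); pivot element 3/2.
Pivot on row 1; the obj-row RHS becomes 29/2 − (-15/2)·(7/3) = 32.
Next entering variable (most negative obj-row entry -2): u3.
Ratio test on column u3 — row 1: entry -1/3 ≤ 0; row 2: entry -2/3 ≤ 0; row 3: 11/1 = 11. Minimum is 11 at row 3 (p leaves); pivot element 1.
After the second pivot the obj-row RHS is 32 − (-2)·11 = 54.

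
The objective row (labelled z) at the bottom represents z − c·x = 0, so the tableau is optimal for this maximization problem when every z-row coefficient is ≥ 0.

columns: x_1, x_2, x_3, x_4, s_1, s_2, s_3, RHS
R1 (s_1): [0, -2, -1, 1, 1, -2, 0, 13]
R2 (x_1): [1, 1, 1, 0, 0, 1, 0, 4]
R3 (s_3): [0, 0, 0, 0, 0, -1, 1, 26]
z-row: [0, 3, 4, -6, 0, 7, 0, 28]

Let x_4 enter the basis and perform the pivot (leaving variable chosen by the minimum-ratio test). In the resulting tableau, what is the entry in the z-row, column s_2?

Ratio test on column x_4 — row 1: 13/1 = 13; row 2: entry 0 ≤ 0; row 3: entry 0 ≤ 0. Minimum is 13 at row 1 (s_1 leaves); pivot element 1.
Divide row 1 by 1; eliminate column x_4 from the other rows.
z-row update in column s_2: 7 − (-6)·(-2) = -5.

-5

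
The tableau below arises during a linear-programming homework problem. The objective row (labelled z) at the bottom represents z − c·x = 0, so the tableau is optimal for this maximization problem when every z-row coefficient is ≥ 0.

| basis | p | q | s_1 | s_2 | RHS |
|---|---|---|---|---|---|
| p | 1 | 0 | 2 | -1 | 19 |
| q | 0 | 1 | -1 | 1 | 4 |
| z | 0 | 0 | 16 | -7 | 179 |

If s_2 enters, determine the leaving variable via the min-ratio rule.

q

Column s_2 entries and ratios — p: -1 ≤ 0, skip; q: 4/1 = 4.
Smallest ratio is 4 in the row of q, so q leaves.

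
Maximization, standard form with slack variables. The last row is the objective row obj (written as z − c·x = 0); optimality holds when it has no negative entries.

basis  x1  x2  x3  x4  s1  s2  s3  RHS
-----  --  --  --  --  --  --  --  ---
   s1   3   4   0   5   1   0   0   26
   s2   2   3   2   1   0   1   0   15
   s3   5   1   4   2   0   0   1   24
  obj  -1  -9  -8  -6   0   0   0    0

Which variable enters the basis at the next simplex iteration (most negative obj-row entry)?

Negative obj-row entries: x1: -1, x2: -9, x3: -8, x4: -6.
The most negative is -9 in column x2, so x2 enters.

x2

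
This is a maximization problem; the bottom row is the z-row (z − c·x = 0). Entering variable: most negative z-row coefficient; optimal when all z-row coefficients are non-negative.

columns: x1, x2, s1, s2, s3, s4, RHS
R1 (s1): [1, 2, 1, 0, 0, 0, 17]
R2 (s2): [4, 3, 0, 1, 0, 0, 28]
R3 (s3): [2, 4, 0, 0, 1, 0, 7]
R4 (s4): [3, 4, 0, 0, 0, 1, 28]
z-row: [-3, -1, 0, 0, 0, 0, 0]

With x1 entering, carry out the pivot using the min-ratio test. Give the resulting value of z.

Ratio test on column x1 — row 1: 17/1 = 17; row 2: 28/4 = 7; row 3: 7/2 = 7/2; row 4: 28/3 = 28/3. Minimum is 7/2 at row 3 (s3 leaves); pivot element 2.
Pivot on row 3; the z-row RHS becomes 0 − (-3)·(7/2) = 21/2.

21/2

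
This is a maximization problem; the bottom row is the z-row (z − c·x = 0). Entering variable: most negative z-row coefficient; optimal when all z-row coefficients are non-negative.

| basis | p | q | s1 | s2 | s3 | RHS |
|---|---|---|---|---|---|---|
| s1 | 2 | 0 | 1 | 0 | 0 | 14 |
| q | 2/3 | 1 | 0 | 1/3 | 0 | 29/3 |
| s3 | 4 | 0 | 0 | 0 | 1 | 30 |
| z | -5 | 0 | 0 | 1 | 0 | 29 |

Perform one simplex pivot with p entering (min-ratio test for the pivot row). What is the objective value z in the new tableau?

64

Ratio test on column p — row 1: 14/2 = 7; row 2: (29/3)/(2/3) = 29/2; row 3: 30/4 = 15/2. Minimum is 7 at row 1 (s1 leaves); pivot element 2.
Pivot on row 1; the z-row RHS becomes 29 − (-5)·7 = 64.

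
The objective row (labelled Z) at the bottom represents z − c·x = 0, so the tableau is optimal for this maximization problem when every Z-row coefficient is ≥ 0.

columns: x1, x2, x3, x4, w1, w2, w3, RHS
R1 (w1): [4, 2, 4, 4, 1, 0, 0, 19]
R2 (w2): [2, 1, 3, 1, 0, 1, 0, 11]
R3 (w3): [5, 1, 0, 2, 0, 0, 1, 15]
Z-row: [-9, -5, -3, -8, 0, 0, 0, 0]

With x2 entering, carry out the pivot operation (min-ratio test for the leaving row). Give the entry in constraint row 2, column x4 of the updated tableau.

-1

Ratio test on column x2 — row 1: 19/2 = 19/2; row 2: 11/1 = 11; row 3: 15/1 = 15. Minimum is 19/2 at row 1 (w1 leaves); pivot element 2.
Divide row 1 by 2; eliminate column x2 from the other rows.
Row 2 update in column x4: 1 − 1·2 = -1.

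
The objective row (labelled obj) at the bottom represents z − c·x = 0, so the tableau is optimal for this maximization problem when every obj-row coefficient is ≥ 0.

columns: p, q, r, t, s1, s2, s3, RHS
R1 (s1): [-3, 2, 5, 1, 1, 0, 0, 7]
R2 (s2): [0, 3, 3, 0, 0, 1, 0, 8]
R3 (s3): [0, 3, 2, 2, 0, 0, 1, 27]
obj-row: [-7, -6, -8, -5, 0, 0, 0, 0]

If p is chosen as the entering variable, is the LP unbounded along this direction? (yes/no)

Every constraint-row entry in column p is ≤ 0, so increasing p is unbounded.

yes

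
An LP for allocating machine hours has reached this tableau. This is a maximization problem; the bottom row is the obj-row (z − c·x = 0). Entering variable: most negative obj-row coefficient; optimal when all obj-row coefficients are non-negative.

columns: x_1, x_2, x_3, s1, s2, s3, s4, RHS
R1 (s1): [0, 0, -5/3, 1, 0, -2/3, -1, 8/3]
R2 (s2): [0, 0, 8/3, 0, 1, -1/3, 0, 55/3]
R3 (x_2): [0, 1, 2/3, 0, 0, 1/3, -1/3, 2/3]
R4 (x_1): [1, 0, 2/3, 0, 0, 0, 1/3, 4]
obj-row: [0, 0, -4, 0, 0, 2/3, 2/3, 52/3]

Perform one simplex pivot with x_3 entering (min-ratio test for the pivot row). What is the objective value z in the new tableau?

64/3

Ratio test on column x_3 — row 1: entry -5/3 ≤ 0; row 2: (55/3)/(8/3) = 55/8; row 3: (2/3)/(2/3) = 1; row 4: 4/(2/3) = 6. Minimum is 1 at row 3 (x_2 leaves); pivot element 2/3.
Pivot on row 3; the obj-row RHS becomes 52/3 − (-4)·1 = 64/3.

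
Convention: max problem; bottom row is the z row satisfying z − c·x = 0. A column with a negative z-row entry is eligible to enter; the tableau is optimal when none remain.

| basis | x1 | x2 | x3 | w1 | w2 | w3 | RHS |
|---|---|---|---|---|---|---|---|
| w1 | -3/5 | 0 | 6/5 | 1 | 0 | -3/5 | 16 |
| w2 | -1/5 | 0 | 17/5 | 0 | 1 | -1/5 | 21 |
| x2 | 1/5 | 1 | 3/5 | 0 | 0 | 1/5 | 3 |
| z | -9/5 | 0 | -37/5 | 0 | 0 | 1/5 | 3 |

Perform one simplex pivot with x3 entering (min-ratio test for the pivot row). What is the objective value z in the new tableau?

Ratio test on column x3 — row 1: 16/(6/5) = 40/3; row 2: 21/(17/5) = 105/17; row 3: 3/(3/5) = 5. Minimum is 5 at row 3 (x2 leaves); pivot element 3/5.
Pivot on row 3; the z-row RHS becomes 3 − (-37/5)·5 = 40.

40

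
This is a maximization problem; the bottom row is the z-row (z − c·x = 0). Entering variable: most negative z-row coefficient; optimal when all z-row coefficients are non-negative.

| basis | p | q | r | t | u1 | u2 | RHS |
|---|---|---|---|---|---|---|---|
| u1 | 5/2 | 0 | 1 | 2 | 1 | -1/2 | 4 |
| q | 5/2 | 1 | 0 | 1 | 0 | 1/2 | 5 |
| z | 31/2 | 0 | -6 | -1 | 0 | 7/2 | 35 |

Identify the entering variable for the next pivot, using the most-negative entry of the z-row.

Negative z-row entries: r: -6, t: -1.
The most negative is -6 in column r, so r enters.

r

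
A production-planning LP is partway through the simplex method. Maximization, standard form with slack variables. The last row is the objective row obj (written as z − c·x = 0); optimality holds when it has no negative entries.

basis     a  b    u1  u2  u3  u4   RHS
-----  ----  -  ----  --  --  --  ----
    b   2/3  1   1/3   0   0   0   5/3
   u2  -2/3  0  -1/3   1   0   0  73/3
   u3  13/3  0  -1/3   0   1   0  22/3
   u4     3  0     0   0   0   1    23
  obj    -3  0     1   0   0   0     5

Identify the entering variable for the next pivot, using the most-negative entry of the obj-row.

a

Negative obj-row entries: a: -3.
The most negative is -3 in column a, so a enters.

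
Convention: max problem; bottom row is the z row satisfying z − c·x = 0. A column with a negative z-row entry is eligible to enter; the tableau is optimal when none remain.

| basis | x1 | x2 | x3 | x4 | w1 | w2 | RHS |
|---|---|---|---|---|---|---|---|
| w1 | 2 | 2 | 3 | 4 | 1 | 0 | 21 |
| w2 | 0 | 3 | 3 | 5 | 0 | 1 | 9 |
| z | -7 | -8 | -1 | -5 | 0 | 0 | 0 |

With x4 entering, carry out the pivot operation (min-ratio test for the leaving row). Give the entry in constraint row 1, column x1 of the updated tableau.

2

Ratio test on column x4 — row 1: 21/4 = 21/4; row 2: 9/5 = 9/5. Minimum is 9/5 at row 2 (w2 leaves); pivot element 5.
Divide row 2 by 5; eliminate column x4 from the other rows.
Row 1 update in column x1: 2 − 4·0 = 2.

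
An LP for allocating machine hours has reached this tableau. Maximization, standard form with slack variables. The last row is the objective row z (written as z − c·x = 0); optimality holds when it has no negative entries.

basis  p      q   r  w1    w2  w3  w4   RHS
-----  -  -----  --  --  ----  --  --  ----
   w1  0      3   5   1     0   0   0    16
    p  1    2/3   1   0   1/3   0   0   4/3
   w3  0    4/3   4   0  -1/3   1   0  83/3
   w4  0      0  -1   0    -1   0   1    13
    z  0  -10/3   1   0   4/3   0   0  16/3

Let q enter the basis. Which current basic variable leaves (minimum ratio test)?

p

Column q entries and ratios — w1: 16/3 = 16/3; p: (4/3)/(2/3) = 2; w3: (83/3)/(4/3) = 83/4; w4: 0 ≤ 0, skip.
Smallest ratio is 2 in the row of p, so p leaves.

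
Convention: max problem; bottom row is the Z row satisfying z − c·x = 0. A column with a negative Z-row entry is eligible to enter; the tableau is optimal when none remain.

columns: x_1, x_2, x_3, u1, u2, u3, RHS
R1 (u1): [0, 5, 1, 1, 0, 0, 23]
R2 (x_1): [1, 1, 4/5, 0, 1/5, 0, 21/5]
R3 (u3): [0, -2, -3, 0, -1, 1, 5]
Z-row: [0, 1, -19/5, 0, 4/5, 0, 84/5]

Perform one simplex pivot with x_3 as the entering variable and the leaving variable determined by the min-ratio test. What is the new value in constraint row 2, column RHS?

Ratio test on column x_3 — row 1: 23/1 = 23; row 2: (21/5)/(4/5) = 21/4; row 3: entry -3 ≤ 0. Minimum is 21/4 at row 2 (x_1 leaves); pivot element 4/5.
Divide row 2 by 4/5; eliminate column x_3 from the other rows.
In the new row 2, the RHS entry is the old entry divided by the pivot: (21/5)/(4/5) = 21/4.

21/4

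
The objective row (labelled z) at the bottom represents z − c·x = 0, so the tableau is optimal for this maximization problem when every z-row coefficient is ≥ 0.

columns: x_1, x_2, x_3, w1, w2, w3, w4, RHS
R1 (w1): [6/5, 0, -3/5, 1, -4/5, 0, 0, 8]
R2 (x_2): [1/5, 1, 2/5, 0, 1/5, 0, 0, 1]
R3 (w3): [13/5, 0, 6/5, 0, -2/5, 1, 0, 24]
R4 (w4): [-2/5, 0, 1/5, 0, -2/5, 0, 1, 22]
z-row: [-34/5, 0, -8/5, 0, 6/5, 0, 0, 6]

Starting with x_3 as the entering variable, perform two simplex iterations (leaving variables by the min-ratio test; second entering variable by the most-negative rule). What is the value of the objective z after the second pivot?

40

Ratio test on column x_3 — row 1: entry -3/5 ≤ 0; row 2: 1/(2/5) = 5/2; row 3: 24/(6/5) = 20; row 4: 22/(1/5) = 110. Minimum is 5/2 at row 2 (x_2 leaves); pivot element 2/5.
Pivot on row 2; the z-row RHS becomes 6 − (-8/5)·(5/2) = 10.
Next entering variable (most negative z-row entry -6): x_1.
Ratio test on column x_1 — row 1: (19/2)/(3/2) = 19/3; row 2: (5/2)/(1/2) = 5; row 3: 21/2 = 21/2; row 4: entry -1/2 ≤ 0. Minimum is 5 at row 2 (x_3 leaves); pivot element 1/2.
After the second pivot the z-row RHS is 10 − (-6)·5 = 40.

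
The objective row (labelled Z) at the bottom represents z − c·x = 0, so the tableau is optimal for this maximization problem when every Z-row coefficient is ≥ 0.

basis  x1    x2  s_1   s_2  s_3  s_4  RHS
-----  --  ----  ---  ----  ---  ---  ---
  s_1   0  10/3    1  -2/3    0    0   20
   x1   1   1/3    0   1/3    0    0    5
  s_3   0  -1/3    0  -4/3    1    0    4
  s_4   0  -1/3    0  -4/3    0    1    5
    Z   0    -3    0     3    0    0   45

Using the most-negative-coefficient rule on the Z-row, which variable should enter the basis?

Negative Z-row entries: x2: -3.
The most negative is -3 in column x2, so x2 enters.

x2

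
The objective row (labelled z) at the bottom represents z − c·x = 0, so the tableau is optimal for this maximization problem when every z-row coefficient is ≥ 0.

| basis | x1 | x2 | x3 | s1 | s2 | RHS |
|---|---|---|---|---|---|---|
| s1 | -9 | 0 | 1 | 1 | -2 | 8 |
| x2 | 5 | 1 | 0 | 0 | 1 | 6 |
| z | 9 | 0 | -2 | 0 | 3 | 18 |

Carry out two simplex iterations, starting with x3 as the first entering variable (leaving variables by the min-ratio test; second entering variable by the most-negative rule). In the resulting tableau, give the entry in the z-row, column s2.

4/5

Ratio test on column x3 — row 1: 8/1 = 8; row 2: entry 0 ≤ 0. Minimum is 8 at row 1 (s1 leaves); pivot element 1.
Divide row 1 by 1; eliminate column x3 from the other rows.
Second iteration: most negative z-row entry is -9 in column x1, so x1 enters.
Ratio test on column x1 — row 1: entry -9 ≤ 0; row 2: 6/5 = 6/5. Minimum is 6/5 at row 2 (x2 leaves); pivot element 5.
Divide row 2 by 5; eliminate column x1 from the other rows.
After both pivots, the entry at the z-row, column s2 is 4/5.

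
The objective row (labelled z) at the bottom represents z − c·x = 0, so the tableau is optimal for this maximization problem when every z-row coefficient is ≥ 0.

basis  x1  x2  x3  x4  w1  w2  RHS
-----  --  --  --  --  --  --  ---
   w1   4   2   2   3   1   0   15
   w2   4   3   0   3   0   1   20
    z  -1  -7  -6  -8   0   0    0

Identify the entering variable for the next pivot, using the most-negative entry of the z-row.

x4

Negative z-row entries: x1: -1, x2: -7, x3: -6, x4: -8.
The most negative is -8 in column x4, so x4 enters.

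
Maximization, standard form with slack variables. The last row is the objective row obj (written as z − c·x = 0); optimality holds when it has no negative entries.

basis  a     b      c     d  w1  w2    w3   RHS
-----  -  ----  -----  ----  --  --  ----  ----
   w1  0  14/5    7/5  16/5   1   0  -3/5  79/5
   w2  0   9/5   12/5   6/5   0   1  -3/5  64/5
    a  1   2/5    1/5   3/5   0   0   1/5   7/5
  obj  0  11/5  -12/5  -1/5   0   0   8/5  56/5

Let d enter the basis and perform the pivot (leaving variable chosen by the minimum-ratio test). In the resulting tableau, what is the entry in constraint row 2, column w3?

-1

Ratio test on column d — row 1: (79/5)/(16/5) = 79/16; row 2: (64/5)/(6/5) = 32/3; row 3: (7/5)/(3/5) = 7/3. Minimum is 7/3 at row 3 (a leaves); pivot element 3/5.
Divide row 3 by 3/5; eliminate column d from the other rows.
Row 2 update in column w3: -3/5 − (6/5)·(1/3) = -1.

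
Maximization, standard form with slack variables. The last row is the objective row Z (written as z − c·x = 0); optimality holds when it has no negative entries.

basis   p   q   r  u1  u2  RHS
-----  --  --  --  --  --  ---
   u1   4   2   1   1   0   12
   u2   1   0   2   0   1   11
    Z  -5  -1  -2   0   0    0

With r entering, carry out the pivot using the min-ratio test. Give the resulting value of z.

11

Ratio test on column r — row 1: 12/1 = 12; row 2: 11/2 = 11/2. Minimum is 11/2 at row 2 (u2 leaves); pivot element 2.
Pivot on row 2; the Z-row RHS becomes 0 − (-2)·(11/2) = 11.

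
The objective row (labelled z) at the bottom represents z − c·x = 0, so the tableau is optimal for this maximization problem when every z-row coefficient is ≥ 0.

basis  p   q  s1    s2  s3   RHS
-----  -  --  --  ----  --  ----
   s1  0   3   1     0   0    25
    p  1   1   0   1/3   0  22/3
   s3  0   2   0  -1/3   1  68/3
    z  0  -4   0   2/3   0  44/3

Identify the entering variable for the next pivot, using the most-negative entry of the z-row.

q

Negative z-row entries: q: -4.
The most negative is -4 in column q, so q enters.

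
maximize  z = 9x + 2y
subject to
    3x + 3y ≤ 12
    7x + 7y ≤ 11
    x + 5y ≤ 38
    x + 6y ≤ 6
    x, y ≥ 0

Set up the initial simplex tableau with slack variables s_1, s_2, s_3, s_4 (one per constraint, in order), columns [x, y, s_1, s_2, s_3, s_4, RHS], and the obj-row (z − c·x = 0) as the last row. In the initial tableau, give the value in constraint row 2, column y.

7

Constraint 2 has coefficient 7 on y.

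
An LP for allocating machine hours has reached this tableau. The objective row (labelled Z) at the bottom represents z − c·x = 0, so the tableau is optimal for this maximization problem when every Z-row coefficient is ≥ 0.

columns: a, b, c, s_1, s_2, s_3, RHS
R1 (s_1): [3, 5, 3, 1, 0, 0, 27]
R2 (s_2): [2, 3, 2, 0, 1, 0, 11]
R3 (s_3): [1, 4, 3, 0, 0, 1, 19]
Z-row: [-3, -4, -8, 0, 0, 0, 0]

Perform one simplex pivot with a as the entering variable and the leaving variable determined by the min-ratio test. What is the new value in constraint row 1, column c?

0

Ratio test on column a — row 1: 27/3 = 9; row 2: 11/2 = 11/2; row 3: 19/1 = 19. Minimum is 11/2 at row 2 (s_2 leaves); pivot element 2.
Divide row 2 by 2; eliminate column a from the other rows.
Row 1 update in column c: 3 − 3·1 = 0.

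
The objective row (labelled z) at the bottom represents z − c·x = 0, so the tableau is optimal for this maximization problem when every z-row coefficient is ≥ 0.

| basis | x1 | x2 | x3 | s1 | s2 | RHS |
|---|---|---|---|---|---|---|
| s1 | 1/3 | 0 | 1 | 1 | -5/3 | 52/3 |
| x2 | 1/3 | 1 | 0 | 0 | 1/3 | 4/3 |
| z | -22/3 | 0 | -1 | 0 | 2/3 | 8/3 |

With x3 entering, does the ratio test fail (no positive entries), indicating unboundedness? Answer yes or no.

Column x3 has positive entries in row(s) 1, so the ratio test bounds it — not unbounded.

no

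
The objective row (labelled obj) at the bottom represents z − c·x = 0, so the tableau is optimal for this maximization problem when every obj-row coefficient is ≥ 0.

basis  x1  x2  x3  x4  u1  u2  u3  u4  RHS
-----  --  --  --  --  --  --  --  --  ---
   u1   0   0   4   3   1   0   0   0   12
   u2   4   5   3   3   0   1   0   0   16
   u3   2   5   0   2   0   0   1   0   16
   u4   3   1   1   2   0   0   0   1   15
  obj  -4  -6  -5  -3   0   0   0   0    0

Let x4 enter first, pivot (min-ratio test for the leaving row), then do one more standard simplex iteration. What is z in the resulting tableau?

Ratio test on column x4 — row 1: 12/3 = 4; row 2: 16/3 = 16/3; row 3: 16/2 = 8; row 4: 15/2 = 15/2. Minimum is 4 at row 1 (u1 leaves); pivot element 3.
Pivot on row 1; the obj-row RHS becomes 0 − (-3)·4 = 12.
Next entering variable (most negative obj-row entry -6): x2.
Ratio test on column x2 — row 1: entry 0 ≤ 0; row 2: 4/5 = 4/5; row 3: 8/5 = 8/5; row 4: 7/1 = 7. Minimum is 4/5 at row 2 (u2 leaves); pivot element 5.
After the second pivot the obj-row RHS is 12 − (-6)·(4/5) = 84/5.

84/5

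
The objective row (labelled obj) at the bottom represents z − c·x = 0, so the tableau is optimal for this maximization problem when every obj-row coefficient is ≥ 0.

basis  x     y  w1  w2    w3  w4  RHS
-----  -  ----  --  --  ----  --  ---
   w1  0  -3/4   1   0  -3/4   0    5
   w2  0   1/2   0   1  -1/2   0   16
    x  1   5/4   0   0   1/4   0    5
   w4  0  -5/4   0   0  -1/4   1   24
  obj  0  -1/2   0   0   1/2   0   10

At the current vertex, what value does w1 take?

w1 is basic (row 1); its value is the RHS of that row, 5.

5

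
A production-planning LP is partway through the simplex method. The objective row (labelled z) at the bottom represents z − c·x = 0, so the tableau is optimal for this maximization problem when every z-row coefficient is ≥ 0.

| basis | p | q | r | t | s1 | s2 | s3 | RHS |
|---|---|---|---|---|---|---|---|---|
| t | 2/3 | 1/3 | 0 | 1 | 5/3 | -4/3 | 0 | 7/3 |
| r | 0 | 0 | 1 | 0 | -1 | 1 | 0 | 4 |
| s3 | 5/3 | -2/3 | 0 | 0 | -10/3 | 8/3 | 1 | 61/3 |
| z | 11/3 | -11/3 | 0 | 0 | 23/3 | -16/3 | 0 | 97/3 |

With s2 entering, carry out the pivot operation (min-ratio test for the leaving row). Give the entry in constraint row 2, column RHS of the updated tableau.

4

Ratio test on column s2 — row 1: entry -4/3 ≤ 0; row 2: 4/1 = 4; row 3: (61/3)/(8/3) = 61/8. Minimum is 4 at row 2 (r leaves); pivot element 1.
Divide row 2 by 1; eliminate column s2 from the other rows.
In the new row 2, the RHS entry is the old entry divided by the pivot: 4/1 = 4.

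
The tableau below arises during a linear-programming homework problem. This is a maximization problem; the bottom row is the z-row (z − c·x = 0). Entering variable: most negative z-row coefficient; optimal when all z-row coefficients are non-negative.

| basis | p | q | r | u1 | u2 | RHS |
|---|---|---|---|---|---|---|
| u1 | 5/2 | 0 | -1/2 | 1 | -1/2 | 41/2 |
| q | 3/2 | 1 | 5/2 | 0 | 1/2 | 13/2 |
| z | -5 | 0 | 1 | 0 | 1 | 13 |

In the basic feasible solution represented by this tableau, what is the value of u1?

u1 is basic (row 1); its value is the RHS of that row, 41/2.

41/2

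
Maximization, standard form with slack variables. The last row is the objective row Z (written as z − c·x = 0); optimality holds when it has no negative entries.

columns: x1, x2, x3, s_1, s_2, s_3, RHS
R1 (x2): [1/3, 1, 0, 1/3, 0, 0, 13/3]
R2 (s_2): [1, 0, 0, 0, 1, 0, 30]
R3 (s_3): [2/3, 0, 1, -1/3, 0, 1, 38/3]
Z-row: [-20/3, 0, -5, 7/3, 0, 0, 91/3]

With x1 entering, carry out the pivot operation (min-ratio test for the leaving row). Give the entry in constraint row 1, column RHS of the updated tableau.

Ratio test on column x1 — row 1: (13/3)/(1/3) = 13; row 2: 30/1 = 30; row 3: (38/3)/(2/3) = 19. Minimum is 13 at row 1 (x2 leaves); pivot element 1/3.
Divide row 1 by 1/3; eliminate column x1 from the other rows.
In the new row 1, the RHS entry is the old entry divided by the pivot: (13/3)/(1/3) = 13.

13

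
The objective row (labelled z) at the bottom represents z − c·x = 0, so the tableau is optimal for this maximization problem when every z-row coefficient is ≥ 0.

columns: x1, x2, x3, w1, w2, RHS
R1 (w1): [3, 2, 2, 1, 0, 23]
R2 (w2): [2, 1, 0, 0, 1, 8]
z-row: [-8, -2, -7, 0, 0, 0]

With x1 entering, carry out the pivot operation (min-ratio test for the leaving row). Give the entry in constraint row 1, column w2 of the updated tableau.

Ratio test on column x1 — row 1: 23/3 = 23/3; row 2: 8/2 = 4. Minimum is 4 at row 2 (w2 leaves); pivot element 2.
Divide row 2 by 2; eliminate column x1 from the other rows.
Row 1 update in column w2: 0 − 3·(1/2) = -3/2.

-3/2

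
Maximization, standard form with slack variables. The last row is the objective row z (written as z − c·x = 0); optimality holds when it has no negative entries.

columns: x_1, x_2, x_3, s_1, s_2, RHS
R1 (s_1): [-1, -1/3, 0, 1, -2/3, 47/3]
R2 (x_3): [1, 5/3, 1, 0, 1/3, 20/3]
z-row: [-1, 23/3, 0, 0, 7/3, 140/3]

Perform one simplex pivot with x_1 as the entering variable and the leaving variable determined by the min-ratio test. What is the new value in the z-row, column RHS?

Ratio test on column x_1 — row 1: entry -1 ≤ 0; row 2: (20/3)/1 = 20/3. Minimum is 20/3 at row 2 (x_3 leaves); pivot element 1.
Divide row 2 by 1; eliminate column x_1 from the other rows.
z-row update in column RHS: 140/3 − (-1)·(20/3) = 160/3.

160/3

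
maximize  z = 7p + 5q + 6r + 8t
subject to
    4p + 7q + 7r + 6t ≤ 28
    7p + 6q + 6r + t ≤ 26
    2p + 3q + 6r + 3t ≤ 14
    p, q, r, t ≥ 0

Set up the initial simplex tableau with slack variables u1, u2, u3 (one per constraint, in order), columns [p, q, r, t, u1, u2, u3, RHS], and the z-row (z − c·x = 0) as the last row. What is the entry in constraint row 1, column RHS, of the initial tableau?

The RHS of constraint 1 is b_1 = 28.

28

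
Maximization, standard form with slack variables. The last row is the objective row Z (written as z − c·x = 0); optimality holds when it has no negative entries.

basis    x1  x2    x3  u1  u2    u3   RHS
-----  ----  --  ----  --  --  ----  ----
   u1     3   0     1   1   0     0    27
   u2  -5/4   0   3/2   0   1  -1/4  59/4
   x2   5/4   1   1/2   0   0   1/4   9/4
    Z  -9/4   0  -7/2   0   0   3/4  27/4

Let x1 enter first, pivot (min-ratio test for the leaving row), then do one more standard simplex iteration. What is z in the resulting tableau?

45/2

Ratio test on column x1 — row 1: 27/3 = 9; row 2: entry -5/4 ≤ 0; row 3: (9/4)/(5/4) = 9/5. Minimum is 9/5 at row 3 (x2 leaves); pivot element 5/4.
Pivot on row 3; the Z-row RHS becomes 27/4 − (-9/4)·(9/5) = 54/5.
Next entering variable (most negative Z-row entry -13/5): x3.
Ratio test on column x3 — row 1: entry -1/5 ≤ 0; row 2: 17/2 = 17/2; row 3: (9/5)/(2/5) = 9/2. Minimum is 9/2 at row 3 (x1 leaves); pivot element 2/5.
After the second pivot the Z-row RHS is 54/5 − (-13/5)·(9/2) = 45/2.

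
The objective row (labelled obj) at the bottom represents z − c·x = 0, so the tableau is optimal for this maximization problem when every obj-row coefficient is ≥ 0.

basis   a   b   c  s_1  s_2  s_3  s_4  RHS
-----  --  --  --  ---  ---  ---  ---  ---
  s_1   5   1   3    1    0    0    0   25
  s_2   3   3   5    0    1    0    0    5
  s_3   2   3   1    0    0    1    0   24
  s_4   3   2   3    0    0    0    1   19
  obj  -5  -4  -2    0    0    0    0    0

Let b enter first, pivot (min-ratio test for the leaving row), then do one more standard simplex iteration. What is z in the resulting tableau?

25/3

Ratio test on column b — row 1: 25/1 = 25; row 2: 5/3 = 5/3; row 3: 24/3 = 8; row 4: 19/2 = 19/2. Minimum is 5/3 at row 2 (s_2 leaves); pivot element 3.
Pivot on row 2; the obj-row RHS becomes 0 − (-4)·(5/3) = 20/3.
Next entering variable (most negative obj-row entry -1): a.
Ratio test on column a — row 1: (70/3)/4 = 35/6; row 2: (5/3)/1 = 5/3; row 3: entry -1 ≤ 0; row 4: (47/3)/1 = 47/3. Minimum is 5/3 at row 2 (b leaves); pivot element 1.
After the second pivot the obj-row RHS is 20/3 − (-1)·(5/3) = 25/3.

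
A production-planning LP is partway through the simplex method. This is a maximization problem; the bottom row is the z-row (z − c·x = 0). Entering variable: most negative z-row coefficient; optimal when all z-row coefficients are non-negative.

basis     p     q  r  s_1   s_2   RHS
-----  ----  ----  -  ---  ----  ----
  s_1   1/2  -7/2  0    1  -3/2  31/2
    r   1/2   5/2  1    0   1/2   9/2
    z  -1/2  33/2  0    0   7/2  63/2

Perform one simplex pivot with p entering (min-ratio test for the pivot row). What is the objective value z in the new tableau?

Ratio test on column p — row 1: (31/2)/(1/2) = 31; row 2: (9/2)/(1/2) = 9. Minimum is 9 at row 2 (r leaves); pivot element 1/2.
Pivot on row 2; the z-row RHS becomes 63/2 − (-1/2)·9 = 36.

36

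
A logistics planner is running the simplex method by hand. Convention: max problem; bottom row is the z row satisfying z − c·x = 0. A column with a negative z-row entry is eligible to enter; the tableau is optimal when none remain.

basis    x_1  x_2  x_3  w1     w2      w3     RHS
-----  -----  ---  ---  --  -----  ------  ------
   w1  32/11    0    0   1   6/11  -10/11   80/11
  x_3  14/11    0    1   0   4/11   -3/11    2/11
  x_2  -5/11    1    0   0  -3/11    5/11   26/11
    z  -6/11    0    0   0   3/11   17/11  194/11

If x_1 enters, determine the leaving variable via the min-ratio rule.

x_3

Column x_1 entries and ratios — w1: (80/11)/(32/11) = 5/2; x_3: (2/11)/(14/11) = 1/7; x_2: -5/11 ≤ 0, skip.
Smallest ratio is 1/7 in the row of x_3, so x_3 leaves.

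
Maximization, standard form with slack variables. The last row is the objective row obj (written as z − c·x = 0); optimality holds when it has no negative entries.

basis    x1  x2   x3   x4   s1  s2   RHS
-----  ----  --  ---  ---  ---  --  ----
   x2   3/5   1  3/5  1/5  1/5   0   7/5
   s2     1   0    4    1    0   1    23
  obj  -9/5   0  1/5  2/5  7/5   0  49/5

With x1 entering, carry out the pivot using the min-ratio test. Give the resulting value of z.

14

Ratio test on column x1 — row 1: (7/5)/(3/5) = 7/3; row 2: 23/1 = 23. Minimum is 7/3 at row 1 (x2 leaves); pivot element 3/5.
Pivot on row 1; the obj-row RHS becomes 49/5 − (-9/5)·(7/3) = 14.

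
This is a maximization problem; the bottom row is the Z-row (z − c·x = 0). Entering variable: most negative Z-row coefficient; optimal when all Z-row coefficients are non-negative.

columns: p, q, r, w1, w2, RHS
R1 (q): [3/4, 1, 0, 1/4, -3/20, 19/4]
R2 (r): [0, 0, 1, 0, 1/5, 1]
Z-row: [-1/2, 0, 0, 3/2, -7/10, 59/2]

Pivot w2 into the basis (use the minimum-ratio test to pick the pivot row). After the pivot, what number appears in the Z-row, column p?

-1/2

Ratio test on column w2 — row 1: entry -3/20 ≤ 0; row 2: 1/(1/5) = 5. Minimum is 5 at row 2 (r leaves); pivot element 1/5.
Divide row 2 by 1/5; eliminate column w2 from the other rows.
Z-row update in column p: -1/2 − (-7/10)·0 = -1/2.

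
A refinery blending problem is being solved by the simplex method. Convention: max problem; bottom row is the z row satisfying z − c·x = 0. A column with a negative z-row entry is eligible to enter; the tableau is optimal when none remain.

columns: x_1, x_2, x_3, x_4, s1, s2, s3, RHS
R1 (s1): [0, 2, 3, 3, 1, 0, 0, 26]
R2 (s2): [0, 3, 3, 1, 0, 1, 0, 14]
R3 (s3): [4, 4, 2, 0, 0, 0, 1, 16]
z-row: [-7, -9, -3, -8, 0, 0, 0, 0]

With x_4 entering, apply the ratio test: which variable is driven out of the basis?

s1

Column x_4 entries and ratios — s1: 26/3 = 26/3; s2: 14/1 = 14; s3: 0 ≤ 0, skip.
Smallest ratio is 26/3 in the row of s1, so s1 leaves.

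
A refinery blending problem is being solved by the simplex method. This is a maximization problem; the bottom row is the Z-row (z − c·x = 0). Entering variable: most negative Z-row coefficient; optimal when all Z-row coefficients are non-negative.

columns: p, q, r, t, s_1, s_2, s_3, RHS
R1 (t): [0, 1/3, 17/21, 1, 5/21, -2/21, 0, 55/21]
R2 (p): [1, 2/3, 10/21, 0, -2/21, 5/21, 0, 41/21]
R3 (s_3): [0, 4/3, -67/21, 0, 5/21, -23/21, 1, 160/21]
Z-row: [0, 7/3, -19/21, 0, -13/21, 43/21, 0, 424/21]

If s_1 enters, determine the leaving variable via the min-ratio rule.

Column s_1 entries and ratios — t: (55/21)/(5/21) = 11; p: -2/21 ≤ 0, skip; s_3: (160/21)/(5/21) = 32.
Smallest ratio is 11 in the row of t, so t leaves.

t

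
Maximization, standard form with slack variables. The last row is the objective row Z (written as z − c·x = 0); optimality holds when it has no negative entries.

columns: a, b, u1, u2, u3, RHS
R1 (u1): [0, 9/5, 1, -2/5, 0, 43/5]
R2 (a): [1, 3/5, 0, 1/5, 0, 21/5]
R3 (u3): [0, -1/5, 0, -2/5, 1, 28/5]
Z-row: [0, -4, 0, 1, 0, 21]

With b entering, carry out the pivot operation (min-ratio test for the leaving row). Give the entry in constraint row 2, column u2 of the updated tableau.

Ratio test on column b — row 1: (43/5)/(9/5) = 43/9; row 2: (21/5)/(3/5) = 7; row 3: entry -1/5 ≤ 0. Minimum is 43/9 at row 1 (u1 leaves); pivot element 9/5.
Divide row 1 by 9/5; eliminate column b from the other rows.
Row 2 update in column u2: 1/5 − (3/5)·(-2/9) = 1/3.

1/3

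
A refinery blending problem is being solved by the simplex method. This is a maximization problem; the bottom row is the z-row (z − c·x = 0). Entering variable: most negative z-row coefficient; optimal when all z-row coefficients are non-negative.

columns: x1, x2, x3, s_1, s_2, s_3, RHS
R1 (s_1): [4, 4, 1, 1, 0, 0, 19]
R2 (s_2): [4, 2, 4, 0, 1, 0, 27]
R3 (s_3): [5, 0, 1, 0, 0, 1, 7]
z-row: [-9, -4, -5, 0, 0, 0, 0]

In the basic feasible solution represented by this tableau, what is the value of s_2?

27

s_2 is basic (row 2); its value is the RHS of that row, 27.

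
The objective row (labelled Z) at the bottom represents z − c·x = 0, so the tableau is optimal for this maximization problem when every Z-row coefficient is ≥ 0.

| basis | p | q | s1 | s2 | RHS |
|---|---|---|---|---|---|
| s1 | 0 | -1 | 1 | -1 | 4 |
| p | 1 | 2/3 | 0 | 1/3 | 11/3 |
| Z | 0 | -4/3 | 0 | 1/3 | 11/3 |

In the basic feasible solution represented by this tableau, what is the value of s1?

s1 is basic (row 1); its value is the RHS of that row, 4.

4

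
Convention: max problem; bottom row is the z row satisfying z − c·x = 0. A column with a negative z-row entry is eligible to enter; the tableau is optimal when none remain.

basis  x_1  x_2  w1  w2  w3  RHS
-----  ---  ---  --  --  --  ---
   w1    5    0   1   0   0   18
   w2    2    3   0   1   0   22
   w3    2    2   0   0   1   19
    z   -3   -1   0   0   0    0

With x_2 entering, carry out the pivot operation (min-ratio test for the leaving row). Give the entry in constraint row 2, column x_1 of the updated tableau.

Ratio test on column x_2 — row 1: entry 0 ≤ 0; row 2: 22/3 = 22/3; row 3: 19/2 = 19/2. Minimum is 22/3 at row 2 (w2 leaves); pivot element 3.
Divide row 2 by 3; eliminate column x_2 from the other rows.
In the new row 2, the x_1 entry is the old entry divided by the pivot: 2/3 = 2/3.

2/3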